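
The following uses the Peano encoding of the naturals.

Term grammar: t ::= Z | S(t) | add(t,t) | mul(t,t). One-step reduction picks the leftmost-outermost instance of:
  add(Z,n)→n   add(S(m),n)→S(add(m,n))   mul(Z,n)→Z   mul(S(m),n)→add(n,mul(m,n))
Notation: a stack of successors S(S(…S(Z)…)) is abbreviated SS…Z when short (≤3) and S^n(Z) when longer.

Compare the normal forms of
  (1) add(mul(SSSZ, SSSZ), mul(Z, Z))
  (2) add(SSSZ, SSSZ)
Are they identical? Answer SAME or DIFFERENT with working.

Answer: DIFFERENT — A ⇓ S^9(Z), B ⇓ S^6(Z)

Working:
Term A:
  start: add(mul(SSSZ, SSSZ), mul(Z, Z))
  step 1: add(add(SSSZ, mul(SSZ, SSSZ)), mul(Z, Z))
  step 2: add(S(add(SSZ, mul(SSZ, SSSZ))), mul(Z, Z))
  step 3: S(add(add(SSZ, mul(SSZ, SSSZ)), mul(Z, Z)))
  step 4: S(add(S(add(SZ, mul(SSZ, SSSZ))), mul(Z, Z)))
  step 5: S(S(add(add(SZ, mul(SSZ, SSSZ)), mul(Z, Z))))
  step 6: S(S(add(S(add(Z, mul(SSZ, SSSZ))), mul(Z, Z))))
  step 7: S(S(S(add(add(Z, mul(SSZ, SSSZ)), mul(Z, Z)))))
  step 8: S(S(S(add(mul(SSZ, SSSZ), mul(Z, Z)))))
  step 9: S(S(S(add(add(SSSZ, mul(SZ, SSSZ)), mul(Z, Z)))))
  step 10: S(S(S(add(S(add(SSZ, mul(SZ, SSSZ))), mul(Z, Z)))))
  step 11: S(S(S(S(add(add(SSZ, mul(SZ, SSSZ)), mul(Z, Z))))))
  step 12: S(S(S(S(add(S(add(SZ, mul(SZ, SSSZ))), mul(Z, Z))))))
  step 13: S(S(S(S(S(add(add(SZ, mul(SZ, SSSZ)), mul(Z, Z)))))))
  step 14: S(S(S(S(S(add(S(add(Z, mul(SZ, SSSZ))), mul(Z, Z)))))))
  step 15: S(S(S(S(S(S(add(add(Z, mul(SZ, SSSZ)), mul(Z, Z))))))))
  step 16: S(S(S(S(S(S(add(mul(SZ, SSSZ), mul(Z, Z))))))))
  step 17: S(S(S(S(S(S(add(add(SSSZ, mul(Z, SSSZ)), mul(Z, Z))))))))
  step 18: S(S(S(S(S(S(add(S(add(SSZ, mul(Z, SSSZ))), mul(Z, Z))))))))
  step 19: S(S(S(S(S(S(S(add(add(SSZ, mul(Z, SSSZ)), mul(Z, Z)))))))))
  step 20: S(S(S(S(S(S(S(add(S(add(SZ, mul(Z, SSSZ))), mul(Z, Z)))))))))
  step 21: S(S(S(S(S(S(S(S(add(add(SZ, mul(Z, SSSZ)), mul(Z, Z))))))))))
  step 22: S(S(S(S(S(S(S(S(add(S(add(Z, mul(Z, SSSZ))), mul(Z, Z))))))))))
  step 23: S(S(S(S(S(S(S(S(S(add(add(Z, mul(Z, SSSZ)), mul(Z, Z)))))))))))
  step 24: S(S(S(S(S(S(S(S(S(add(mul(Z, SSSZ), mul(Z, Z)))))))))))
  step 25: S(S(S(S(S(S(S(S(S(add(Z, mul(Z, Z)))))))))))
  step 26: S(S(S(S(S(S(S(S(S(mul(Z, Z))))))))))
  step 27: S^9(Z)

Term B:
  start: add(SSSZ, SSSZ)
  step 1: S(add(SSZ, SSSZ))
  step 2: S(S(add(SZ, SSSZ)))
  step 3: S(S(S(add(Z, SSSZ))))
  step 4: S^6(Z)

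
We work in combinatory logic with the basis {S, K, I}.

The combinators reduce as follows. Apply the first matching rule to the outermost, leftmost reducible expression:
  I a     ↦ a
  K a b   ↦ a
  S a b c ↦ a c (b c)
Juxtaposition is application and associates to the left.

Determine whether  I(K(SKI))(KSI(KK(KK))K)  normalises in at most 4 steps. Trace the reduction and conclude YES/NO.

  start: I(K(SKI))(KSI(KK(KK))K)
  [1] K(SKI)(KSI(KK(KK))K)
  [2] SKI

Answer: YES — reaches normal form SKI in 2 ≤ 4 steps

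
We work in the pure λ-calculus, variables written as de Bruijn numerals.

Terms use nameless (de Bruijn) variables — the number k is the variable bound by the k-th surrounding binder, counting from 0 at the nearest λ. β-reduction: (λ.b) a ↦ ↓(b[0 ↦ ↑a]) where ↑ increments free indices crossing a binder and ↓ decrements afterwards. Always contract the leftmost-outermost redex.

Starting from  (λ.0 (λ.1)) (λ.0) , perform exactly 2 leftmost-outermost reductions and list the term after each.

Answer: after 2 steps: λ.λ.0

Derivation:
  start: (λ.0 (λ.1)) (λ.0)
  →1  (λ.0) (λ.λ.0)
  →2  λ.λ.0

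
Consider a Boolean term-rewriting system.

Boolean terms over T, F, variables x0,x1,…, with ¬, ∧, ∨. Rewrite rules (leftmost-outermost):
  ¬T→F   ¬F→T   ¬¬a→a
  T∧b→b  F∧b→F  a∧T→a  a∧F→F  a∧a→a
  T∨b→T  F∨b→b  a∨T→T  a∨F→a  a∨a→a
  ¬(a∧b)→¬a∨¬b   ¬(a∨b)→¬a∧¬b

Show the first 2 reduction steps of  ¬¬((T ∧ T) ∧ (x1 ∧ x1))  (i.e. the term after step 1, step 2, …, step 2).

Answer: after 2 steps: T ∧ (x1 ∧ x1)

Working:
  start: ¬¬((T ∧ T) ∧ (x1 ∧ x1))
  [1] (T ∧ T) ∧ (x1 ∧ x1)
  [2] T ∧ (x1 ∧ x1)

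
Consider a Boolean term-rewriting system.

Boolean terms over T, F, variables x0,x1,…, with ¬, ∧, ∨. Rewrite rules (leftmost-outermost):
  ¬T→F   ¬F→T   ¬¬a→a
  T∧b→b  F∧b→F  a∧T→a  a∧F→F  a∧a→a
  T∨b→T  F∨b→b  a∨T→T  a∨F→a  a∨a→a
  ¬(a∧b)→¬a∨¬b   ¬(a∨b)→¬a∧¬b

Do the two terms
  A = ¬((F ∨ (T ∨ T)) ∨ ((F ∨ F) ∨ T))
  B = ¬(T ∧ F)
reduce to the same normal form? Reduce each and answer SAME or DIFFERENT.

Term A:
  start: ¬((F ∨ (T ∨ T)) ∨ ((F ∨ F) ∨ T))
  step 1: ¬(F ∨ (T ∨ T)) ∧ ¬((F ∨ F) ∨ T)
  step 2: (¬F ∧ ¬(T ∨ T)) ∧ ¬((F ∨ F) ∨ T)
  step 3: (T ∧ ¬(T ∨ T)) ∧ ¬((F ∨ F) ∨ T)
  step 4: ¬(T ∨ T) ∧ ¬((F ∨ F) ∨ T)
  step 5: (¬T ∧ ¬T) ∧ ¬((F ∨ F) ∨ T)
  step 6: ¬T ∧ ¬((F ∨ F) ∨ T)
  step 7: F ∧ ¬((F ∨ F) ∨ T)
  step 8: F

Term B:
  start: ¬(T ∧ F)
  step 1: ¬T ∨ ¬F
  step 2: F ∨ ¬F
  step 3: ¬F
  step 4: T

Answer: DIFFERENT — A ⇓ F, B ⇓ T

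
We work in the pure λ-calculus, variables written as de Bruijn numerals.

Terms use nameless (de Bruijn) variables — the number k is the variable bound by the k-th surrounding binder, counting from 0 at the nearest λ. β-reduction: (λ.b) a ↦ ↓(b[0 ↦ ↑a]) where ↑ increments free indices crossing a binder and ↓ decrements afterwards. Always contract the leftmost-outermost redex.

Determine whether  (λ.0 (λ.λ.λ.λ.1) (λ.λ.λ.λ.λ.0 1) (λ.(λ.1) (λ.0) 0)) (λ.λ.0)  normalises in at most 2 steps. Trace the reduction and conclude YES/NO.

Answer: NO — after 2 steps the term is (λ.0) (λ.λ.λ.λ.λ.0 1) (λ.(λ.1) (λ.0) 0), not yet normal

Derivation:
  start: (λ.0 (λ.λ.λ.λ.1) (λ.λ.λ.λ.λ.0 1) (λ.(λ.1) (λ.0) 0)) (λ.λ.0)
  →1  (λ.λ.0) (λ.λ.λ.λ.1) (λ.λ.λ.λ.λ.0 1) (λ.(λ.1) (λ.0) 0)
  →2  (λ.0) (λ.λ.λ.λ.λ.0 1) (λ.(λ.1) (λ.0) 0)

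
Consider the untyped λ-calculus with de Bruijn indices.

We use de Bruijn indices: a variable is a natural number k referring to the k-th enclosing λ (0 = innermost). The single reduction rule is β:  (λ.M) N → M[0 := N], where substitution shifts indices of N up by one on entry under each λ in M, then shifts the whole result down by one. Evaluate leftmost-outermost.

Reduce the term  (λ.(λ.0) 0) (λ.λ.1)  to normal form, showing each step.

  start: (λ.(λ.0) 0) (λ.λ.1)
  →1  (λ.0) (λ.λ.1)
  →2  λ.λ.1

Answer: normal form = λ.λ.1  (in 2 steps)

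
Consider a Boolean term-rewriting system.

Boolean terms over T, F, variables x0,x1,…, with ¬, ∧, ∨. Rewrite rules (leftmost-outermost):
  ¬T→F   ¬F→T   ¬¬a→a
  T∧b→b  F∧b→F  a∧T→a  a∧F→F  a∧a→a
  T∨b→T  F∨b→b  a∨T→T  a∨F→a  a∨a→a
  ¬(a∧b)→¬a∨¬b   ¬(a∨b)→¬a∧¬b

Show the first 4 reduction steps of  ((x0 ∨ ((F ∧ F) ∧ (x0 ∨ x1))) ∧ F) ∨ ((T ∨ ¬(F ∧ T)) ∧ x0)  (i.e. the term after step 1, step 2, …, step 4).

Answer: after 4 steps: x0

Reduction:
  start: ((x0 ∨ ((F ∧ F) ∧ (x0 ∨ x1))) ∧ F) ∨ ((T ∨ ¬(F ∧ T)) ∧ x0)
  [1] F ∨ ((T ∨ ¬(F ∧ T)) ∧ x0)
  [2] (T ∨ ¬(F ∧ T)) ∧ x0
  [3] T ∧ x0
  [4] x0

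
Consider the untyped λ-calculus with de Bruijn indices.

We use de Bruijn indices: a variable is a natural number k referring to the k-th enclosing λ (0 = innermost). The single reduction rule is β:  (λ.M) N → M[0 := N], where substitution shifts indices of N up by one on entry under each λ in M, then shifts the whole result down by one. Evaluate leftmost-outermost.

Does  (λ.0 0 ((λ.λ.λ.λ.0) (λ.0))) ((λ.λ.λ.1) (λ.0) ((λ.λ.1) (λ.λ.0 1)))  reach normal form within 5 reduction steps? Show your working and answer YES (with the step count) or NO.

  start: (λ.0 0 ((λ.λ.λ.λ.0) (λ.0))) ((λ.λ.λ.1) (λ.0) ((λ.λ.1) (λ.λ.0 1)))
  [1] (λ.λ.λ.1) (λ.0) ((λ.λ.1) (λ.λ.0 1)) ((λ.λ.λ.1) (λ.0) ((λ.λ.1) (λ.λ.0 1))) ((λ.λ.λ.λ.0) (λ.0))
  [2] (λ.λ.1) ((λ.λ.1) (λ.λ.0 1)) ((λ.λ.λ.1) (λ.0) ((λ.λ.1) (λ.λ.0 1))) ((λ.λ.λ.λ.0) (λ.0))
  [3] (λ.(λ.λ.1) (λ.λ.0 1)) ((λ.λ.λ.1) (λ.0) ((λ.λ.1) (λ.λ.0 1))) ((λ.λ.λ.λ.0) (λ.0))
  [4] (λ.λ.1) (λ.λ.0 1) ((λ.λ.λ.λ.0) (λ.0))
  [5] (λ.λ.λ.0 1) ((λ.λ.λ.λ.0) (λ.0))

Answer: NO — after 5 steps the term is (λ.λ.λ.0 1) ((λ.λ.λ.λ.0) (λ.0)), not yet normal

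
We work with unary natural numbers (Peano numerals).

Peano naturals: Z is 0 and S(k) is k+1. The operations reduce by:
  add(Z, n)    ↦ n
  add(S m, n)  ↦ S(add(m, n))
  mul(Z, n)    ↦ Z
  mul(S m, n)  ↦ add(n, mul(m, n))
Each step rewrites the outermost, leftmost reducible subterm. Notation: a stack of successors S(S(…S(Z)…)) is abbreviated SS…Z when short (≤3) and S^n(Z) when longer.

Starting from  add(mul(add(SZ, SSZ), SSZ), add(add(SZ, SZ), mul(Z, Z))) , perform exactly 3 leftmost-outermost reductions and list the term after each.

  start: add(mul(add(SZ, SSZ), SSZ), add(add(SZ, SZ), mul(Z, Z)))
  →1  add(mul(S(add(Z, SSZ)), SSZ), add(add(SZ, SZ), mul(Z, Z)))
  →2  add(add(SSZ, mul(add(Z, SSZ), SSZ)), add(add(SZ, SZ), mul(Z, Z)))
  →3  add(S(add(SZ, mul(add(Z, SSZ), SSZ))), add(add(SZ, SZ), mul(Z, Z)))

Answer: after 3 steps: add(S(add(SZ, mul(add(Z, SSZ), SSZ))), add(add(SZ, SZ), mul(Z, Z)))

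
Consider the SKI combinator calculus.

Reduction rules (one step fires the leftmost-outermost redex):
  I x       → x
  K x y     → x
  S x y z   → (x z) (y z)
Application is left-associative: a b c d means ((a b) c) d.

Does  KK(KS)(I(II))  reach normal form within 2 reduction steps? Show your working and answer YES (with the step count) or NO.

Answer: NO — after 2 steps the term is K(II), not yet normal

Reduction:
  start: KK(KS)(I(II))
  →1  K(I(II))
  →2  K(II)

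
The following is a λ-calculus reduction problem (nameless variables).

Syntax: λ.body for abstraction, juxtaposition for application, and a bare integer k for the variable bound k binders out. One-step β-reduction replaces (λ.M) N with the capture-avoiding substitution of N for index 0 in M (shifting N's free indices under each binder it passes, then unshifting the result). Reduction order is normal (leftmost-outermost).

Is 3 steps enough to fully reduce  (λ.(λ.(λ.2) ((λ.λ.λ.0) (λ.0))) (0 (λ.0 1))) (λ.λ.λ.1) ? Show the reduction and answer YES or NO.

  start: (λ.(λ.(λ.2) ((λ.λ.λ.0) (λ.0))) (0 (λ.0 1))) (λ.λ.λ.1)
  step 1: (λ.(λ.λ.λ.λ.1) ((λ.λ.λ.0) (λ.0))) ((λ.λ.λ.1) (λ.0 (λ.λ.λ.1)))
  step 2: (λ.λ.λ.λ.1) ((λ.λ.λ.0) (λ.0))
  step 3: λ.λ.λ.1

Answer: YES — reaches normal form λ.λ.λ.1 in 3 ≤ 3 steps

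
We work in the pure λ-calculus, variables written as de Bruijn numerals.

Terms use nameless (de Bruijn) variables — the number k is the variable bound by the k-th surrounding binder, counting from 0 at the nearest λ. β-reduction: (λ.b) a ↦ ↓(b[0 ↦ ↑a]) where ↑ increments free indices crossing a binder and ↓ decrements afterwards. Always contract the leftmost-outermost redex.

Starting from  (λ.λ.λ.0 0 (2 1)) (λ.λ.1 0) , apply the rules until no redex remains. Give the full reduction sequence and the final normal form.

Answer: normal form = λ.λ.0 0 (λ.2 0)  (in 2 steps)

Working:
  start: (λ.λ.λ.0 0 (2 1)) (λ.λ.1 0)
  step 1: λ.λ.0 0 ((λ.λ.1 0) 1)
  step 2: λ.λ.0 0 (λ.2 0)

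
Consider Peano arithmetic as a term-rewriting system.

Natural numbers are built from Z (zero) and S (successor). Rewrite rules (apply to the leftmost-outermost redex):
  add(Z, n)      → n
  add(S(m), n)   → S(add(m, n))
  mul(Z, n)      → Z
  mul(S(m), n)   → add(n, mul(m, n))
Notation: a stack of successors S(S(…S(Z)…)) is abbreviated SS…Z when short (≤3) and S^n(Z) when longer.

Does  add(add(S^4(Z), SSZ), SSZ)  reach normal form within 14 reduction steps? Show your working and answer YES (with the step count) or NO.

Answer: YES — reaches normal form S^8(Z) in 12 ≤ 14 steps

Reduction:
  start: add(add(S^4(Z), SSZ), SSZ)
  →1  add(S(add(SSSZ, SSZ)), SSZ)
  →2  S(add(add(SSSZ, SSZ), SSZ))
  →3  S(add(S(add(SSZ, SSZ)), SSZ))
  →4  S(S(add(add(SSZ, SSZ), SSZ)))
  →5  S(S(add(S(add(SZ, SSZ)), SSZ)))
  →6  S(S(S(add(add(SZ, SSZ), SSZ))))
  →7  S(S(S(add(S(add(Z, SSZ)), SSZ))))
  →8  S(S(S(S(add(add(Z, SSZ), SSZ)))))
  →9  S(S(S(S(add(SSZ, SSZ)))))
  →10  S(S(S(S(S(add(SZ, SSZ))))))
  →11  S(S(S(S(S(S(add(Z, SSZ)))))))
  →12  S^8(Z)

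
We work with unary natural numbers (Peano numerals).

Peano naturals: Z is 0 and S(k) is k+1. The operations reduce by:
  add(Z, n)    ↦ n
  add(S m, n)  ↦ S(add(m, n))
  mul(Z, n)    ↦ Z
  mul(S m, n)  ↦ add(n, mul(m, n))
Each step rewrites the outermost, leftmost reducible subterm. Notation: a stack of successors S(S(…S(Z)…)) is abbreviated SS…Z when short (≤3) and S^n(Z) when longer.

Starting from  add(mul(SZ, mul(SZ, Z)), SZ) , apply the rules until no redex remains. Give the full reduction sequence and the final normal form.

  start: add(mul(SZ, mul(SZ, Z)), SZ)
  step 1: add(add(mul(SZ, Z), mul(Z, mul(SZ, Z))), SZ)
  step 2: add(add(add(Z, mul(Z, Z)), mul(Z, mul(SZ, Z))), SZ)
  step 3: add(add(mul(Z, Z), mul(Z, mul(SZ, Z))), SZ)
  step 4: add(add(Z, mul(Z, mul(SZ, Z))), SZ)
  step 5: add(mul(Z, mul(SZ, Z)), SZ)
  step 6: add(Z, SZ)
  step 7: SZ

Answer: normal form = SZ  (in 7 steps)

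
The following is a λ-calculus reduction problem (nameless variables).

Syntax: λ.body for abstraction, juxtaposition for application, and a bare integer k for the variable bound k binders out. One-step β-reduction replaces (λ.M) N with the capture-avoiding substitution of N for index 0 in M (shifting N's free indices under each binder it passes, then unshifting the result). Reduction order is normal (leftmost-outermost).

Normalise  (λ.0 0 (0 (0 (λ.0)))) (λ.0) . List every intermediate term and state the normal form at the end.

  start: (λ.0 0 (0 (0 (λ.0)))) (λ.0)
  [1] (λ.0) (λ.0) ((λ.0) ((λ.0) (λ.0)))
  [2] (λ.0) ((λ.0) ((λ.0) (λ.0)))
  [3] (λ.0) ((λ.0) (λ.0))
  [4] (λ.0) (λ.0)
  [5] λ.0

Answer: normal form = λ.0  (in 5 steps)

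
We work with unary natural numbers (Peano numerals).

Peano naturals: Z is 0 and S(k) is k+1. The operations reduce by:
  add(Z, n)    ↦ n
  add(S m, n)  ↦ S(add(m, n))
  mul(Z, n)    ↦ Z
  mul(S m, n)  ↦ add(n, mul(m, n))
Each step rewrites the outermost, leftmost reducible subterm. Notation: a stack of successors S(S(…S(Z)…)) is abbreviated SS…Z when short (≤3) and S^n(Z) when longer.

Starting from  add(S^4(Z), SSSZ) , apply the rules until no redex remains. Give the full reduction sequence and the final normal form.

Answer: normal form = S^7(Z)  (in 5 steps)

Working:
  start: add(S^4(Z), SSSZ)
  step 1: S(add(SSSZ, SSSZ))
  step 2: S(S(add(SSZ, SSSZ)))
  step 3: S(S(S(add(SZ, SSSZ))))
  step 4: S(S(S(S(add(Z, SSSZ)))))
  step 5: S^7(Z)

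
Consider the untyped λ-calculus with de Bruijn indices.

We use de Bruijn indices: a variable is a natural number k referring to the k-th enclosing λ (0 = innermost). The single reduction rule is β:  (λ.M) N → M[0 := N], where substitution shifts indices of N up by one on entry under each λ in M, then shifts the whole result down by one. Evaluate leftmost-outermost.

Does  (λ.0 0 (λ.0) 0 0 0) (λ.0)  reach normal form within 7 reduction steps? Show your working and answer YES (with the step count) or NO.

  start: (λ.0 0 (λ.0) 0 0 0) (λ.0)
  [1] (λ.0) (λ.0) (λ.0) (λ.0) (λ.0) (λ.0)
  [2] (λ.0) (λ.0) (λ.0) (λ.0) (λ.0)
  [3] (λ.0) (λ.0) (λ.0) (λ.0)
  [4] (λ.0) (λ.0) (λ.0)
  [5] (λ.0) (λ.0)
  [6] λ.0

Answer: YES — reaches normal form λ.0 in 6 ≤ 7 steps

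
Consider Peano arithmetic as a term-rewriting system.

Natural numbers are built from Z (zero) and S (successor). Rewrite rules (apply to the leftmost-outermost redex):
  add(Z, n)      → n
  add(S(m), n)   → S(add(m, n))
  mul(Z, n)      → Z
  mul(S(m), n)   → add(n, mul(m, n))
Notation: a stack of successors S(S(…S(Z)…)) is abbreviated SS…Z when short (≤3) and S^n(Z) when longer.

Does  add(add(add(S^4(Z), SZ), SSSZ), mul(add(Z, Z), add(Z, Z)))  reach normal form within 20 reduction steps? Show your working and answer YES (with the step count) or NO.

  start: add(add(add(S^4(Z), SZ), SSSZ), mul(add(Z, Z), add(Z, Z)))
  →1  add(add(S(add(SSSZ, SZ)), SSSZ), mul(add(Z, Z), add(Z, Z)))
  →2  add(S(add(add(SSSZ, SZ), SSSZ)), mul(add(Z, Z), add(Z, Z)))
  →3  S(add(add(add(SSSZ, SZ), SSSZ), mul(add(Z, Z), add(Z, Z))))
  →4  S(add(add(S(add(SSZ, SZ)), SSSZ), mul(add(Z, Z), add(Z, Z))))
  →5  S(add(S(add(add(SSZ, SZ), SSSZ)), mul(add(Z, Z), add(Z, Z))))
  →6  S(S(add(add(add(SSZ, SZ), SSSZ), mul(add(Z, Z), add(Z, Z)))))
  →7  S(S(add(add(S(add(SZ, SZ)), SSSZ), mul(add(Z, Z), add(Z, Z)))))
  →8  S(S(add(S(add(add(SZ, SZ), SSSZ)), mul(add(Z, Z), add(Z, Z)))))
  →9  S(S(S(add(add(add(SZ, SZ), SSSZ), mul(add(Z, Z), add(Z, Z))))))
  →10  S(S(S(add(add(S(add(Z, SZ)), SSSZ), mul(add(Z, Z), add(Z, Z))))))
  →11  S(S(S(add(S(add(add(Z, SZ), SSSZ)), mul(add(Z, Z), add(Z, Z))))))
  →12  S(S(S(S(add(add(add(Z, SZ), SSSZ), mul(add(Z, Z), add(Z, Z)))))))
  →13  S(S(S(S(add(add(SZ, SSSZ), mul(add(Z, Z), add(Z, Z)))))))
  →14  S(S(S(S(add(S(add(Z, SSSZ)), mul(add(Z, Z), add(Z, Z)))))))
  →15  S(S(S(S(S(add(add(Z, SSSZ), mul(add(Z, Z), add(Z, Z))))))))
  →16  S(S(S(S(S(add(SSSZ, mul(add(Z, Z), add(Z, Z))))))))
  →17  S(S(S(S(S(S(add(SSZ, mul(add(Z, Z), add(Z, Z)))))))))
  →18  S(S(S(S(S(S(S(add(SZ, mul(add(Z, Z), add(Z, Z))))))))))
  →19  S(S(S(S(S(S(S(S(add(Z, mul(add(Z, Z), add(Z, Z)))))))))))
  →20  S(S(S(S(S(S(S(S(mul(add(Z, Z), add(Z, Z))))))))))

Answer: NO — after 20 steps the term is S(S(S(S(S(S(S(S(mul(add(Z, Z), add(Z, Z)))))))))), not yet normal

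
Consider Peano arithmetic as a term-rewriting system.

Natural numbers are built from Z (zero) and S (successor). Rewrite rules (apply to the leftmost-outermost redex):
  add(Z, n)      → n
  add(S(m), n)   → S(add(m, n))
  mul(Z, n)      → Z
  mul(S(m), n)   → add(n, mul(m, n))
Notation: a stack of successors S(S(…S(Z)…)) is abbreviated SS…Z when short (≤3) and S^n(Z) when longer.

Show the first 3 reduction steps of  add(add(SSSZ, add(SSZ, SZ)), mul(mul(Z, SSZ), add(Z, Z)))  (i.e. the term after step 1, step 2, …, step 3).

Answer: after 3 steps: S(add(S(add(SZ, add(SSZ, SZ))), mul(mul(Z, SSZ), add(Z, Z))))

Working:
  start: add(add(SSSZ, add(SSZ, SZ)), mul(mul(Z, SSZ), add(Z, Z)))
  →1  add(S(add(SSZ, add(SSZ, SZ))), mul(mul(Z, SSZ), add(Z, Z)))
  →2  S(add(add(SSZ, add(SSZ, SZ)), mul(mul(Z, SSZ), add(Z, Z))))
  →3  S(add(S(add(SZ, add(SSZ, SZ))), mul(mul(Z, SSZ), add(Z, Z))))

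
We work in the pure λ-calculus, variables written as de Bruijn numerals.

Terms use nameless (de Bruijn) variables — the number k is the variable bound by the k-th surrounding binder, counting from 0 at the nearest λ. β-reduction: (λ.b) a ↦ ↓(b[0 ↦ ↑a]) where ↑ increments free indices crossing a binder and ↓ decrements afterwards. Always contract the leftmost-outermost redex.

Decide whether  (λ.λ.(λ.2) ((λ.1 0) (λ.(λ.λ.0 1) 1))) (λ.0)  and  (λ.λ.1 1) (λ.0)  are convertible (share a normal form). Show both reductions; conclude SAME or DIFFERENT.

Answer: SAME — A ⇓ λ.λ.0, B ⇓ λ.λ.0

Working:
Term A:
  start: (λ.λ.(λ.2) ((λ.1 0) (λ.(λ.λ.0 1) 1))) (λ.0)
  step 1: λ.(λ.λ.0) ((λ.1 0) (λ.(λ.λ.0 1) 1))
  step 2: λ.λ.0

Term B:
  start: (λ.λ.1 1) (λ.0)
  step 1: λ.(λ.0) (λ.0)
  step 2: λ.λ.0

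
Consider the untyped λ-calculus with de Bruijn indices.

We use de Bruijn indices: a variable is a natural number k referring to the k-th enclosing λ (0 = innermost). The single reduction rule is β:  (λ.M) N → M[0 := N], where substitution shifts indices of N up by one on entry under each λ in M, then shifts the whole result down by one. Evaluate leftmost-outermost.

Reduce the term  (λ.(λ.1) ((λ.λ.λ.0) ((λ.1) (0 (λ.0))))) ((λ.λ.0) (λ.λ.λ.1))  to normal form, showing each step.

Answer: normal form = λ.0  (in 3 steps)

Derivation:
  start: (λ.(λ.1) ((λ.λ.λ.0) ((λ.1) (0 (λ.0))))) ((λ.λ.0) (λ.λ.λ.1))
  step 1: (λ.(λ.λ.0) (λ.λ.λ.1)) ((λ.λ.λ.0) ((λ.(λ.λ.0) (λ.λ.λ.1)) ((λ.λ.0) (λ.λ.λ.1) (λ.0))))
  step 2: (λ.λ.0) (λ.λ.λ.1)
  step 3: λ.0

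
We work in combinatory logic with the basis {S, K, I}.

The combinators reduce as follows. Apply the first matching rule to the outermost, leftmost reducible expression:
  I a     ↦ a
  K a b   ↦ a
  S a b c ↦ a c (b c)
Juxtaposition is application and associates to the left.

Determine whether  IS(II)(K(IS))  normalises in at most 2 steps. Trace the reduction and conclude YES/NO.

Answer: NO — after 2 steps the term is SI(K(IS)), not yet normal

Working:
  start: IS(II)(K(IS))
  →1  S(II)(K(IS))
  →2  SI(K(IS))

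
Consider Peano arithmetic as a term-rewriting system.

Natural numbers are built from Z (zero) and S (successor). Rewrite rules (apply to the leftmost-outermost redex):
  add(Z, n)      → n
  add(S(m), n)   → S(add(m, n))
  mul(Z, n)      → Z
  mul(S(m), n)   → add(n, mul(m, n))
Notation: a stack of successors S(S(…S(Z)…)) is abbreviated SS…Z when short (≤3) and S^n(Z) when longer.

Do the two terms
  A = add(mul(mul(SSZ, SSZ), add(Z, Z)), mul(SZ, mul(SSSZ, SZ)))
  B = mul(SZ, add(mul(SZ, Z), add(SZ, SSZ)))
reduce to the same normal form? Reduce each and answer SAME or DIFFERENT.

Answer: SAME — A ⇓ SSSZ, B ⇓ SSSZ

Reduction:
Term A:
  start: add(mul(mul(SSZ, SSZ), add(Z, Z)), mul(SZ, mul(SSSZ, SZ)))
  [1] add(mul(add(SSZ, mul(SZ, SSZ)), add(Z, Z)), mul(SZ, mul(SSSZ, SZ)))
  [2] add(mul(S(add(SZ, mul(SZ, SSZ))), add(Z, Z)), mul(SZ, mul(SSSZ, SZ)))
  [3] add(add(add(Z, Z), mul(add(SZ, mul(SZ, SSZ)), add(Z, Z))), mul(SZ, mul(SSSZ, SZ)))
  [4] add(add(Z, mul(add(SZ, mul(SZ, SSZ)), add(Z, Z))), mul(SZ, mul(SSSZ, SZ)))
  [5] add(mul(add(SZ, mul(SZ, SSZ)), add(Z, Z)), mul(SZ, mul(SSSZ, SZ)))
  [6] add(mul(S(add(Z, mul(SZ, SSZ))), add(Z, Z)), mul(SZ, mul(SSSZ, SZ)))
  [7] add(add(add(Z, Z), mul(add(Z, mul(SZ, SSZ)), add(Z, Z))), mul(SZ, mul(SSSZ, SZ)))
  [8] add(add(Z, mul(add(Z, mul(SZ, SSZ)), add(Z, Z))), mul(SZ, mul(SSSZ, SZ)))
  [9] add(mul(add(Z, mul(SZ, SSZ)), add(Z, Z)), mul(SZ, mul(SSSZ, SZ)))
  [10] add(mul(mul(SZ, SSZ), add(Z, Z)), mul(SZ, mul(SSSZ, SZ)))
  [11] add(mul(add(SSZ, mul(Z, SSZ)), add(Z, Z)), mul(SZ, mul(SSSZ, SZ)))
  [12] add(mul(S(add(SZ, mul(Z, SSZ))), add(Z, Z)), mul(SZ, mul(SSSZ, SZ)))
  [13] add(add(add(Z, Z), mul(add(SZ, mul(Z, SSZ)), add(Z, Z))), mul(SZ, mul(SSSZ, SZ)))
  [14] add(add(Z, mul(add(SZ, mul(Z, SSZ)), add(Z, Z))), mul(SZ, mul(SSSZ, SZ)))
  [15] add(mul(add(SZ, mul(Z, SSZ)), add(Z, Z)), mul(SZ, mul(SSSZ, SZ)))
  [16] add(mul(S(add(Z, mul(Z, SSZ))), add(Z, Z)), mul(SZ, mul(SSSZ, SZ)))
  [17] add(add(add(Z, Z), mul(add(Z, mul(Z, SSZ)), add(Z, Z))), mul(SZ, mul(SSSZ, SZ)))
  [18] add(add(Z, mul(add(Z, mul(Z, SSZ)), add(Z, Z))), mul(SZ, mul(SSSZ, SZ)))
  [19] add(mul(add(Z, mul(Z, SSZ)), add(Z, Z)), mul(SZ, mul(SSSZ, SZ)))
  [20] add(mul(mul(Z, SSZ), add(Z, Z)), mul(SZ, mul(SSSZ, SZ)))
  [21] add(mul(Z, add(Z, Z)), mul(SZ, mul(SSSZ, SZ)))
  [22] add(Z, mul(SZ, mul(SSSZ, SZ)))
  [23] mul(SZ, mul(SSSZ, SZ))
  [24] add(mul(SSSZ, SZ), mul(Z, mul(SSSZ, SZ)))
  [25] add(add(SZ, mul(SSZ, SZ)), mul(Z, mul(SSSZ, SZ)))
  [26] add(S(add(Z, mul(SSZ, SZ))), mul(Z, mul(SSSZ, SZ)))
  [27] S(add(add(Z, mul(SSZ, SZ)), mul(Z, mul(SSSZ, SZ))))
  [28] S(add(mul(SSZ, SZ), mul(Z, mul(SSSZ, SZ))))
  [29] S(add(add(SZ, mul(SZ, SZ)), mul(Z, mul(SSSZ, SZ))))
  [30] S(add(S(add(Z, mul(SZ, SZ))), mul(Z, mul(SSSZ, SZ))))
  [31] S(S(add(add(Z, mul(SZ, SZ)), mul(Z, mul(SSSZ, SZ)))))
  [32] S(S(add(mul(SZ, SZ), mul(Z, mul(SSSZ, SZ)))))
  [33] S(S(add(add(SZ, mul(Z, SZ)), mul(Z, mul(SSSZ, SZ)))))
  [34] S(S(add(S(add(Z, mul(Z, SZ))), mul(Z, mul(SSSZ, SZ)))))
  [35] S(S(S(add(add(Z, mul(Z, SZ)), mul(Z, mul(SSSZ, SZ))))))
  [36] S(S(S(add(mul(Z, SZ), mul(Z, mul(SSSZ, SZ))))))
  [37] S(S(S(add(Z, mul(Z, mul(SSSZ, SZ))))))
  [38] S(S(S(mul(Z, mul(SSSZ, SZ)))))
  [39] SSSZ

Term B:
  start: mul(SZ, add(mul(SZ, Z), add(SZ, SSZ)))
  [1] add(add(mul(SZ, Z), add(SZ, SSZ)), mul(Z, add(mul(SZ, Z), add(SZ, SSZ))))
  [2] add(add(add(Z, mul(Z, Z)), add(SZ, SSZ)), mul(Z, add(mul(SZ, Z), add(SZ, SSZ))))
  [3] add(add(mul(Z, Z), add(SZ, SSZ)), mul(Z, add(mul(SZ, Z), add(SZ, SSZ))))
  [4] add(add(Z, add(SZ, SSZ)), mul(Z, add(mul(SZ, Z), add(SZ, SSZ))))
  [5] add(add(SZ, SSZ), mul(Z, add(mul(SZ, Z), add(SZ, SSZ))))
  [6] add(S(add(Z, SSZ)), mul(Z, add(mul(SZ, Z), add(SZ, SSZ))))
  [7] S(add(add(Z, SSZ), mul(Z, add(mul(SZ, Z), add(SZ, SSZ)))))
  [8] S(add(SSZ, mul(Z, add(mul(SZ, Z), add(SZ, SSZ)))))
  [9] S(S(add(SZ, mul(Z, add(mul(SZ, Z), add(SZ, SSZ))))))
  [10] S(S(S(add(Z, mul(Z, add(mul(SZ, Z), add(SZ, SSZ)))))))
  [11] S(S(S(mul(Z, add(mul(SZ, Z), add(SZ, SSZ))))))
  [12] SSSZ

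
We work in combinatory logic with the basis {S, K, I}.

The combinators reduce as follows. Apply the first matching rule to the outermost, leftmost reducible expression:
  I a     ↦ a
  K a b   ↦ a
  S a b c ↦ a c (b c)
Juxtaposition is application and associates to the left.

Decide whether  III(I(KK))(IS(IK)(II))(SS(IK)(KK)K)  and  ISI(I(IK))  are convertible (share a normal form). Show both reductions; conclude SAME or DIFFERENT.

Term A:
  start: III(I(KK))(IS(IK)(II))(SS(IK)(KK)K)
  [1] II(I(KK))(IS(IK)(II))(SS(IK)(KK)K)
  [2] I(I(KK))(IS(IK)(II))(SS(IK)(KK)K)
  [3] I(KK)(IS(IK)(II))(SS(IK)(KK)K)
  [4] KK(IS(IK)(II))(SS(IK)(KK)K)
  [5] K(SS(IK)(KK)K)
  [6] K(S(KK)(IK(KK))K)
  [7] K(KKK(IK(KK)K))
  [8] K(K(IK(KK)K))
  [9] K(K(K(KK)K))
  [10] K(K(KK))

Term B:
  start: ISI(I(IK))
  [1] SI(I(IK))
  [2] SI(IK)
  [3] SIK

Answer: DIFFERENT — A ⇓ K(K(KK)), B ⇓ SIK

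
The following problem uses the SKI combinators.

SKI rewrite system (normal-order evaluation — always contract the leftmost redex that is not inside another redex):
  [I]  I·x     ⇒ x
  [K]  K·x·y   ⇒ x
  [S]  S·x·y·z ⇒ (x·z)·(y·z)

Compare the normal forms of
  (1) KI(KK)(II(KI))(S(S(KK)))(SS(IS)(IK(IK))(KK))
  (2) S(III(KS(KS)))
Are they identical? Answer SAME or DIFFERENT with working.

Term A:
  start: KI(KK)(II(KI))(S(S(KK)))(SS(IS)(IK(IK))(KK))
  step 1: I(II(KI))(S(S(KK)))(SS(IS)(IK(IK))(KK))
  step 2: II(KI)(S(S(KK)))(SS(IS)(IK(IK))(KK))
  step 3: I(KI)(S(S(KK)))(SS(IS)(IK(IK))(KK))
  step 4: KI(S(S(KK)))(SS(IS)(IK(IK))(KK))
  step 5: I(SS(IS)(IK(IK))(KK))
  step 6: SS(IS)(IK(IK))(KK)
  step 7: S(IK(IK))(IS(IK(IK)))(KK)
  step 8: IK(IK)(KK)(IS(IK(IK))(KK))
  step 9: K(IK)(KK)(IS(IK(IK))(KK))
  step 10: IK(IS(IK(IK))(KK))
  step 11: K(IS(IK(IK))(KK))
  step 12: K(S(IK(IK))(KK))
  step 13: K(S(K(IK))(KK))
  step 14: K(S(KK)(KK))

Term B:
  start: S(III(KS(KS)))
  step 1: S(II(KS(KS)))
  step 2: S(I(KS(KS)))
  step 3: S(KS(KS))
  step 4: SS

Answer: DIFFERENT — A ⇓ K(S(KK)(KK)), B ⇓ SS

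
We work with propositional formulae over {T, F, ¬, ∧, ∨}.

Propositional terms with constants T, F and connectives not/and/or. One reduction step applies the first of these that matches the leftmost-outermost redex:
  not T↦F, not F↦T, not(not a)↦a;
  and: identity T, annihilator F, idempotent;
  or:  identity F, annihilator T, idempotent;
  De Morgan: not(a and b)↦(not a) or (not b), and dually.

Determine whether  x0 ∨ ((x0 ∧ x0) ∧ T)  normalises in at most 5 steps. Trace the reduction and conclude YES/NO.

Answer: YES — reaches normal form x0 in 3 ≤ 5 steps

Reduction:
  start: x0 ∨ ((x0 ∧ x0) ∧ T)
  →1  x0 ∨ (x0 ∧ x0)
  →2  x0 ∨ x0
  →3  x0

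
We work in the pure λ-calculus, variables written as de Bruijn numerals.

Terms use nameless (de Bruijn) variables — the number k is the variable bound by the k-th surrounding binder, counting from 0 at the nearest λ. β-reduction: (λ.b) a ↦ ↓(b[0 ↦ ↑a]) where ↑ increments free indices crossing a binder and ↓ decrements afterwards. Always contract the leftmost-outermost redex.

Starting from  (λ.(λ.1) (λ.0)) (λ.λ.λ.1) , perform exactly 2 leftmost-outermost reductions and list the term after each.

Answer: after 2 steps: λ.λ.λ.1

Reduction:
  start: (λ.(λ.1) (λ.0)) (λ.λ.λ.1)
  [1] (λ.λ.λ.λ.1) (λ.0)
  [2] λ.λ.λ.1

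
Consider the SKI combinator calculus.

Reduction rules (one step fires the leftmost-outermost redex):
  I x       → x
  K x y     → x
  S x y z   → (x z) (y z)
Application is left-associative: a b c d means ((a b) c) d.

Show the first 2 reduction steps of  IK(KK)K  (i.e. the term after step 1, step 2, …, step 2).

Answer: after 2 steps: KK

Working:
  start: IK(KK)K
  →1  K(KK)K
  →2  KK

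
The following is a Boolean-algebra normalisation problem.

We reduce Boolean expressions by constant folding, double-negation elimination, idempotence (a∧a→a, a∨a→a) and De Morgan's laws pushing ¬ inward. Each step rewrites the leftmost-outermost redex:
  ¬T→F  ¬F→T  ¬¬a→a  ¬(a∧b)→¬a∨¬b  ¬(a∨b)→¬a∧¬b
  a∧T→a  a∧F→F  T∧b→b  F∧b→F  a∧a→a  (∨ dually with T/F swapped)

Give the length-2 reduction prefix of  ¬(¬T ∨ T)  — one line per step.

Answer: after 2 steps: T ∧ ¬T

Derivation:
  start: ¬(¬T ∨ T)
  step 1: ¬¬T ∧ ¬T
  step 2: T ∧ ¬T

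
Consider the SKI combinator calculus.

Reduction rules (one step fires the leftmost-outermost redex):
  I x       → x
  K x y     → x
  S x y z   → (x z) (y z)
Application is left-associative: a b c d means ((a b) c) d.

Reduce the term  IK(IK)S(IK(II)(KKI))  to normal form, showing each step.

  start: IK(IK)S(IK(II)(KKI))
  [1] K(IK)S(IK(II)(KKI))
  [2] IK(IK(II)(KKI))
  [3] K(IK(II)(KKI))
  [4] K(K(II)(KKI))
  [5] K(II)
  [6] KI

Answer: normal form = KI  (in 6 steps)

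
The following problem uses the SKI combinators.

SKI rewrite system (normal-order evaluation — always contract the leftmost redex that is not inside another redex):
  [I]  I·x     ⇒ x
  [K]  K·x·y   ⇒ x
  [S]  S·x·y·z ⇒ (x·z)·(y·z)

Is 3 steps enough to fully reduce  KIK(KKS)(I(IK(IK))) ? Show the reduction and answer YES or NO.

Answer: NO — after 3 steps the term is K(I(IK(IK))), not yet normal

Derivation:
  start: KIK(KKS)(I(IK(IK)))
  [1] I(KKS)(I(IK(IK)))
  [2] KKS(I(IK(IK)))
  [3] K(I(IK(IK)))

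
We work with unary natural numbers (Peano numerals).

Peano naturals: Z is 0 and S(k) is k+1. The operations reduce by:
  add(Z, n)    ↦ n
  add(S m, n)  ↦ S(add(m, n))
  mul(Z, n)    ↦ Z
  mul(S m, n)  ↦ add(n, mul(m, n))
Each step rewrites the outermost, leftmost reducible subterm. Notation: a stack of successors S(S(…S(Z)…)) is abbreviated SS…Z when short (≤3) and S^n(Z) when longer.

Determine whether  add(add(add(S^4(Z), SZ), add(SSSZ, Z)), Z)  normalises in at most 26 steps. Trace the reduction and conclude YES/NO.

  start: add(add(add(S^4(Z), SZ), add(SSSZ, Z)), Z)
  →1  add(add(S(add(SSSZ, SZ)), add(SSSZ, Z)), Z)
  →2  add(S(add(add(SSSZ, SZ), add(SSSZ, Z))), Z)
  →3  S(add(add(add(SSSZ, SZ), add(SSSZ, Z)), Z))
  →4  S(add(add(S(add(SSZ, SZ)), add(SSSZ, Z)), Z))
  →5  S(add(S(add(add(SSZ, SZ), add(SSSZ, Z))), Z))
  →6  S(S(add(add(add(SSZ, SZ), add(SSSZ, Z)), Z)))
  →7  S(S(add(add(S(add(SZ, SZ)), add(SSSZ, Z)), Z)))
  →8  S(S(add(S(add(add(SZ, SZ), add(SSSZ, Z))), Z)))
  →9  S(S(S(add(add(add(SZ, SZ), add(SSSZ, Z)), Z))))
  →10  S(S(S(add(add(S(add(Z, SZ)), add(SSSZ, Z)), Z))))
  →11  S(S(S(add(S(add(add(Z, SZ), add(SSSZ, Z))), Z))))
  →12  S(S(S(S(add(add(add(Z, SZ), add(SSSZ, Z)), Z)))))
  →13  S(S(S(S(add(add(SZ, add(SSSZ, Z)), Z)))))
  →14  S(S(S(S(add(S(add(Z, add(SSSZ, Z))), Z)))))
  →15  S(S(S(S(S(add(add(Z, add(SSSZ, Z)), Z))))))
  →16  S(S(S(S(S(add(add(SSSZ, Z), Z))))))
  →17  S(S(S(S(S(add(S(add(SSZ, Z)), Z))))))
  →18  S(S(S(S(S(S(add(add(SSZ, Z), Z)))))))
  →19  S(S(S(S(S(S(add(S(add(SZ, Z)), Z)))))))
  →20  S(S(S(S(S(S(S(add(add(SZ, Z), Z))))))))
  →21  S(S(S(S(S(S(S(add(S(add(Z, Z)), Z))))))))
  →22  S(S(S(S(S(S(S(S(add(add(Z, Z), Z)))))))))
  →23  S(S(S(S(S(S(S(S(add(Z, Z)))))))))
  →24  S^8(Z)

Answer: YES — reaches normal form S^8(Z) in 24 ≤ 26 steps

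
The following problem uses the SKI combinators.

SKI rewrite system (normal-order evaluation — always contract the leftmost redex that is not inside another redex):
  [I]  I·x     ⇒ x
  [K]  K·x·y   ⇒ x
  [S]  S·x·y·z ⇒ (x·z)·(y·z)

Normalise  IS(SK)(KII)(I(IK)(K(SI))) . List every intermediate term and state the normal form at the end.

Answer: normal form = K(K(SI))  (in 8 steps)

Reduction:
  start: IS(SK)(KII)(I(IK)(K(SI)))
  step 1: S(SK)(KII)(I(IK)(K(SI)))
  step 2: SK(I(IK)(K(SI)))(KII(I(IK)(K(SI))))
  step 3: K(KII(I(IK)(K(SI))))(I(IK)(K(SI))(KII(I(IK)(K(SI)))))
  step 4: KII(I(IK)(K(SI)))
  step 5: I(I(IK)(K(SI)))
  step 6: I(IK)(K(SI))
  step 7: IK(K(SI))
  step 8: K(K(SI))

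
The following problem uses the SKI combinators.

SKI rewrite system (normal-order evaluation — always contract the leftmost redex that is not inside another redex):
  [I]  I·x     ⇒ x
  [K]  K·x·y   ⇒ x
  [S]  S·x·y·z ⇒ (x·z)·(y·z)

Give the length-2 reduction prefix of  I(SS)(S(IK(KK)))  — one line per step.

Answer: after 2 steps: SS(S(K(KK)))

Derivation:
  start: I(SS)(S(IK(KK)))
  [1] SS(S(IK(KK)))
  [2] SS(S(K(KK)))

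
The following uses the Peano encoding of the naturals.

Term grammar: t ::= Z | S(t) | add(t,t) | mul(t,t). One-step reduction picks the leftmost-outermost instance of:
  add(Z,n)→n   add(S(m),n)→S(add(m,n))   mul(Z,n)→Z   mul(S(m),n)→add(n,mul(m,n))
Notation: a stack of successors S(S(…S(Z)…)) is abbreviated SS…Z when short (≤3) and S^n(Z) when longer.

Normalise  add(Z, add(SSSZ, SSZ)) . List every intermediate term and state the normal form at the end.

  start: add(Z, add(SSSZ, SSZ))
  →1  add(SSSZ, SSZ)
  →2  S(add(SSZ, SSZ))
  →3  S(S(add(SZ, SSZ)))
  →4  S(S(S(add(Z, SSZ))))
  →5  S^5(Z)

Answer: normal form = S^5(Z)  (in 5 steps)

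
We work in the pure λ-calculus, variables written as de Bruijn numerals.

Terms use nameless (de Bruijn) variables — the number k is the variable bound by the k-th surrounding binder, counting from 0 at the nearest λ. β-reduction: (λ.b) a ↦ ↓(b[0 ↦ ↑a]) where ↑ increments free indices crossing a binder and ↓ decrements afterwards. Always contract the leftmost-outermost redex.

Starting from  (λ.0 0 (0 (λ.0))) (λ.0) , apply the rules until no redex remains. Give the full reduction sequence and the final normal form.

  start: (λ.0 0 (0 (λ.0))) (λ.0)
  [1] (λ.0) (λ.0) ((λ.0) (λ.0))
  [2] (λ.0) ((λ.0) (λ.0))
  [3] (λ.0) (λ.0)
  [4] λ.0

Answer: normal form = λ.0  (in 4 steps)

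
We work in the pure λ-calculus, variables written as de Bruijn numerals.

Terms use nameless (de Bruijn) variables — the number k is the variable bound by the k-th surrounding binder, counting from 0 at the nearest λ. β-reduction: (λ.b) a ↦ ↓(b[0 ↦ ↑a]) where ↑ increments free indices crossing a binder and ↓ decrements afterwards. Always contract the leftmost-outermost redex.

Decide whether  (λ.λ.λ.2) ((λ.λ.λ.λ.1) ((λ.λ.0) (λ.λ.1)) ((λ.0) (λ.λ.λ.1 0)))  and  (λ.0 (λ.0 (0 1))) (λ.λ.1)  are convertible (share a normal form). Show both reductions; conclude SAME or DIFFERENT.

Answer: DIFFERENT — A ⇓ λ.λ.λ.λ.1, B ⇓ λ.λ.0 (0 (λ.λ.1))

Reduction:
Term A:
  start: (λ.λ.λ.2) ((λ.λ.λ.λ.1) ((λ.λ.0) (λ.λ.1)) ((λ.0) (λ.λ.λ.1 0)))
  step 1: λ.λ.(λ.λ.λ.λ.1) ((λ.λ.0) (λ.λ.1)) ((λ.0) (λ.λ.λ.1 0))
  step 2: λ.λ.(λ.λ.λ.1) ((λ.0) (λ.λ.λ.1 0))
  step 3: λ.λ.λ.λ.1

Term B:
  start: (λ.0 (λ.0 (0 1))) (λ.λ.1)
  step 1: (λ.λ.1) (λ.0 (0 (λ.λ.1)))
  step 2: λ.λ.0 (0 (λ.λ.1))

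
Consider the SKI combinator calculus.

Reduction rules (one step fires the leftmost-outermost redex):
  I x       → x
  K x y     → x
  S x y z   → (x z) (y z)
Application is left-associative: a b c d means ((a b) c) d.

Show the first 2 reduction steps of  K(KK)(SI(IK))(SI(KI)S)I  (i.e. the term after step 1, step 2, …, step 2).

  start: K(KK)(SI(IK))(SI(KI)S)I
  →1  KK(SI(KI)S)I
  →2  KI

Answer: after 2 steps: KI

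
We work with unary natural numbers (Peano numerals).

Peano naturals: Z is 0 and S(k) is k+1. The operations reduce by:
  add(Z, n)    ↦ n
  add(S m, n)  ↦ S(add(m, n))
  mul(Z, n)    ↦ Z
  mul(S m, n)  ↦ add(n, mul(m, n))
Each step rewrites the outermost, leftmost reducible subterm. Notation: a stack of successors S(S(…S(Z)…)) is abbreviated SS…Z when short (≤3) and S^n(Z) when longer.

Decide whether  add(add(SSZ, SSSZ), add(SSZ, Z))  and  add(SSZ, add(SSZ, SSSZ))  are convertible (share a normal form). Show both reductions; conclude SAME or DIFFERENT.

Term A:
  start: add(add(SSZ, SSSZ), add(SSZ, Z))
  step 1: add(S(add(SZ, SSSZ)), add(SSZ, Z))
  step 2: S(add(add(SZ, SSSZ), add(SSZ, Z)))
  step 3: S(add(S(add(Z, SSSZ)), add(SSZ, Z)))
  step 4: S(S(add(add(Z, SSSZ), add(SSZ, Z))))
  step 5: S(S(add(SSSZ, add(SSZ, Z))))
  step 6: S(S(S(add(SSZ, add(SSZ, Z)))))
  step 7: S(S(S(S(add(SZ, add(SSZ, Z))))))
  step 8: S(S(S(S(S(add(Z, add(SSZ, Z)))))))
  step 9: S(S(S(S(S(add(SSZ, Z))))))
  step 10: S(S(S(S(S(S(add(SZ, Z)))))))
  step 11: S(S(S(S(S(S(S(add(Z, Z))))))))
  step 12: S^7(Z)

Term B:
  start: add(SSZ, add(SSZ, SSSZ))
  step 1: S(add(SZ, add(SSZ, SSSZ)))
  step 2: S(S(add(Z, add(SSZ, SSSZ))))
  step 3: S(S(add(SSZ, SSSZ)))
  step 4: S(S(S(add(SZ, SSSZ))))
  step 5: S(S(S(S(add(Z, SSSZ)))))
  step 6: S^7(Z)

Answer: SAME — A ⇓ S^7(Z), B ⇓ S^7(Z)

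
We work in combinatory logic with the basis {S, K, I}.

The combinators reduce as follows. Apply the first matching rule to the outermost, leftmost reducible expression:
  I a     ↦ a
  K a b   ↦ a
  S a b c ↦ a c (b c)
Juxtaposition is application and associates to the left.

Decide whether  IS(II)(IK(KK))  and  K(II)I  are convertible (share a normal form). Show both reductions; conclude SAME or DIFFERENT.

Term A:
  start: IS(II)(IK(KK))
  step 1: S(II)(IK(KK))
  step 2: SI(IK(KK))
  step 3: SI(K(KK))

Term B:
  start: K(II)I
  step 1: II
  step 2: I

Answer: DIFFERENT — A ⇓ SI(K(KK)), B ⇓ I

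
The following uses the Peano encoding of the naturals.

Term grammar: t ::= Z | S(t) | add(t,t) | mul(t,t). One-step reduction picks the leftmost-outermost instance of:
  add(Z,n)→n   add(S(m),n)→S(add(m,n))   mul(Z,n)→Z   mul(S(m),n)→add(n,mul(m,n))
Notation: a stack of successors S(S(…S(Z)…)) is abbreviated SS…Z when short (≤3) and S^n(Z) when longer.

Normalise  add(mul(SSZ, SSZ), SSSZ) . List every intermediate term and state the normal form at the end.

  start: add(mul(SSZ, SSZ), SSSZ)
  [1] add(add(SSZ, mul(SZ, SSZ)), SSSZ)
  [2] add(S(add(SZ, mul(SZ, SSZ))), SSSZ)
  [3] S(add(add(SZ, mul(SZ, SSZ)), SSSZ))
  [4] S(add(S(add(Z, mul(SZ, SSZ))), SSSZ))
  [5] S(S(add(add(Z, mul(SZ, SSZ)), SSSZ)))
  [6] S(S(add(mul(SZ, SSZ), SSSZ)))
  [7] S(S(add(add(SSZ, mul(Z, SSZ)), SSSZ)))
  [8] S(S(add(S(add(SZ, mul(Z, SSZ))), SSSZ)))
  [9] S(S(S(add(add(SZ, mul(Z, SSZ)), SSSZ))))
  [10] S(S(S(add(S(add(Z, mul(Z, SSZ))), SSSZ))))
  [11] S(S(S(S(add(add(Z, mul(Z, SSZ)), SSSZ)))))
  [12] S(S(S(S(add(mul(Z, SSZ), SSSZ)))))
  [13] S(S(S(S(add(Z, SSSZ)))))
  [14] S^7(Z)

Answer: normal form = S^7(Z)  (in 14 steps)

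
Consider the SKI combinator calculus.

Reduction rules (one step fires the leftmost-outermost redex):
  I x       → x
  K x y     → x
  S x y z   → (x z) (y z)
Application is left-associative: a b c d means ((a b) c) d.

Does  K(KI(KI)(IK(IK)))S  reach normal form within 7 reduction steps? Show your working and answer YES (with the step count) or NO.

  start: K(KI(KI)(IK(IK)))S
  step 1: KI(KI)(IK(IK))
  step 2: I(IK(IK))
  step 3: IK(IK)
  step 4: K(IK)
  step 5: KK

Answer: YES — reaches normal form KK in 5 ≤ 7 steps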